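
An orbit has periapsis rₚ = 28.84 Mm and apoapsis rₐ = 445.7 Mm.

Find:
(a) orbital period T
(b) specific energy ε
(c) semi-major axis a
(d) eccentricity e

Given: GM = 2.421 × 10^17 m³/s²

Convert to SI: rₚ = 28.84 Mm = 2.884e+07 m; rₐ = 445.7 Mm = 4.457e+08 m.
(a) With a = (rₚ + rₐ)/2 = 2.3727e+08 m, T = 2π √(a³/GM) = 2π √((2.3727e+08)³/2.421e+17) s ≈ 4.667e+04 s
(b) With a = (rₚ + rₐ)/2 = 2.3727e+08 m, ε = −GM/(2a) = −2.421e+17/(2 · 2.3727e+08) J/kg ≈ -5.102e+08 J/kg
(c) a = (rₚ + rₐ)/2 = (2.884e+07 + 4.457e+08)/2 ≈ 2.373e+08 m
(d) e = (rₐ − rₚ)/(rₐ + rₚ) = (4.457e+08 − 2.884e+07)/(4.457e+08 + 2.884e+07) ≈ 0.8785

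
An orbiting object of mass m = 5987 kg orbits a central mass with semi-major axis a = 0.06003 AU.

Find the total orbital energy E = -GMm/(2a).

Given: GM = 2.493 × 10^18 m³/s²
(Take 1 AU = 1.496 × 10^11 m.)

Convert to SI: a = 0.06003 AU = 8.98049e+09 m.
E = −GMm / (2a).
E = −2.493e+18 · 5987 / (2 · 8.98049e+09) J ≈ -8.31e+11 J = -831 GJ.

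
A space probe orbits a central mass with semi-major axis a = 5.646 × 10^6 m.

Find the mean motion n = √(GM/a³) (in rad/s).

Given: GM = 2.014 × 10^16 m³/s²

n = √(GM / a³).
n = √(2.014e+16 / (5.646e+06)³) rad/s ≈ 0.01058 rad/s.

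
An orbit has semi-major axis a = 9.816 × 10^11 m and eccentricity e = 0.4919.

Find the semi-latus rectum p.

p = a (1 − e²).
p = 9.816e+11 · (1 − (0.4919)²) = 9.816e+11 · 0.758034 ≈ 7.441e+11 m = 7.441 × 10^11 m.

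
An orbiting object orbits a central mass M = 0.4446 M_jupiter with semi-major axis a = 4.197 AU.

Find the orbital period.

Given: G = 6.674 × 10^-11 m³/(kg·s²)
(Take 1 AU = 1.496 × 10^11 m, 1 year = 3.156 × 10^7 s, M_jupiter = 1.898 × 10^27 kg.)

Convert to SI: a = 4.197 AU = 6.27871e+11 m; M = 0.4446 M_jupiter = 8.43851e+26 kg.
GM = G · M = 6.674e-11 · 8.43851e+26 = 5.63186e+16 m³/s².
Kepler's third law: T = 2π √(a³ / GM).
Substituting a = 6.27871e+11 m and GM = 5.63186e+16 m³/s²:
T = 2π √((6.27871e+11)³ / 5.63186e+16) s
T ≈ 1.317e+10 s = 417.4 years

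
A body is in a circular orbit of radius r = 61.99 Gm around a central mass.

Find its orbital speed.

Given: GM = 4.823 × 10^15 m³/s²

Convert to SI: r = 61.99 Gm = 6.199e+10 m.
For a circular orbit, gravity supplies the centripetal force, so v = √(GM / r).
v = √(4.823e+15 / 6.199e+10) m/s ≈ 278.9 m/s = 278.9 m/s.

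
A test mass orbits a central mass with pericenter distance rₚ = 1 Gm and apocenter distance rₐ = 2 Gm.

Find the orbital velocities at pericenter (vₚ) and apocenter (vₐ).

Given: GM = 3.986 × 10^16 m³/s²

Convert to SI: rₚ = 1 Gm = 1e+09 m; rₐ = 2 Gm = 2e+09 m.
Use the vis-viva equation v² = GM(2/r − 1/a) with a = (rₚ + rₐ)/2 = (1e+09 + 2e+09)/2 = 1.5e+09 m.
vₚ = √(GM · (2/rₚ − 1/a)) = √(3.986e+16 · (2/1e+09 − 1/1.5e+09)) m/s ≈ 7290 m/s = 7.29 km/s.
vₐ = √(GM · (2/rₐ − 1/a)) = √(3.986e+16 · (2/2e+09 − 1/1.5e+09)) m/s ≈ 3645 m/s = 3.645 km/s.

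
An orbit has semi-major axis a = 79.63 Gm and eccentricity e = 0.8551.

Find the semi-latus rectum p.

Convert to SI: a = 79.63 Gm = 7.963e+10 m.
p = a (1 − e²).
p = 7.963e+10 · (1 − (0.8551)²) = 7.963e+10 · 0.268804 ≈ 2.14e+10 m = 21.4 Gm.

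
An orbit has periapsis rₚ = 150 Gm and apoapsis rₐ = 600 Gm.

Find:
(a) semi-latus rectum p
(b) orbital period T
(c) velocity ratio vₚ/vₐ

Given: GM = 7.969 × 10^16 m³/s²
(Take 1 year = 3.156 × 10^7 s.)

Convert to SI: rₚ = 150 Gm = 1.5e+11 m; rₐ = 600 Gm = 6e+11 m.
(a) From a = (rₚ + rₐ)/2 = 3.75e+11 m and e = (rₐ − rₚ)/(rₐ + rₚ) = 0.6, p = a(1 − e²) = 3.75e+11 · (1 − (0.6)²) ≈ 2.4e+11 m
(b) With a = (rₚ + rₐ)/2 = 3.75e+11 m, T = 2π √(a³/GM) = 2π √((3.75e+11)³/7.969e+16) s ≈ 5.111e+09 s
(c) Conservation of angular momentum (rₚvₚ = rₐvₐ) gives vₚ/vₐ = rₐ/rₚ = 6e+11/1.5e+11 ≈ 4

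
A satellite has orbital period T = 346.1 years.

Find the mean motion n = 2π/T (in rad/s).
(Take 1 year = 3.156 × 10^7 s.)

Convert to SI: T = 346.1 years = 1.09229e+10 s.
n = 2π / T.
n = 2π / 1.09229e+10 s ≈ 5.752e-10 rad/s.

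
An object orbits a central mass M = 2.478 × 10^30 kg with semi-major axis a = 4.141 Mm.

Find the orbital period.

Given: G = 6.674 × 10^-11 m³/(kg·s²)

Convert to SI: a = 4.141 Mm = 4.141e+06 m.
GM = G · M = 6.674e-11 · 2.478e+30 = 1.65382e+20 m³/s².
Kepler's third law: T = 2π √(a³ / GM).
Substituting a = 4.141e+06 m and GM = 1.65382e+20 m³/s²:
T = 2π √((4.141e+06)³ / 1.65382e+20) s
T ≈ 4.117 s = 4.117 seconds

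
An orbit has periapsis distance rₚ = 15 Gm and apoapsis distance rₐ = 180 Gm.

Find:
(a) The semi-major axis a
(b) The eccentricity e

Convert to SI: rₚ = 15 Gm = 1.5e+10 m; rₐ = 180 Gm = 1.8e+11 m.
(a) a = (rₚ + rₐ) / 2 = (1.5e+10 + 1.8e+11) / 2 ≈ 9.75e+10 m = 97.5 Gm.
(b) e = (rₐ − rₚ) / (rₐ + rₚ) = (1.8e+11 − 1.5e+10) / (1.8e+11 + 1.5e+10) ≈ 0.8462.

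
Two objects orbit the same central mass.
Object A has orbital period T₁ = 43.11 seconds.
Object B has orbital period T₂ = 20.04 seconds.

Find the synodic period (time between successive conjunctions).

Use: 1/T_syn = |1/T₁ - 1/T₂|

T_syn = |T₁ · T₂ / (T₁ − T₂)|.
T_syn = |43.11 · 20.04 / (43.11 − 20.04)| s ≈ 37.45 s = 37.45 seconds.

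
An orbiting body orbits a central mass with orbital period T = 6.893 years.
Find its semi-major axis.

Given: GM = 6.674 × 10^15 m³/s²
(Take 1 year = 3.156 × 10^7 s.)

Convert to SI: T = 6.893 years = 2.17543e+08 s.
Invert Kepler's third law: a = (GM · T² / (4π²))^(1/3).
Substituting T = 2.17543e+08 s and GM = 6.674e+15 m³/s²:
a = (6.674e+15 · (2.17543e+08)² / (4π²))^(1/3) m
a ≈ 2e+10 m = 20 Gm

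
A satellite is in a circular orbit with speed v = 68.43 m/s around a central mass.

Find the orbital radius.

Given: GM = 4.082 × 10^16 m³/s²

For a circular orbit, v² = GM / r, so r = GM / v².
r = 4.082e+16 / (68.43)² m ≈ 8.717e+12 m = 8.717 Tm.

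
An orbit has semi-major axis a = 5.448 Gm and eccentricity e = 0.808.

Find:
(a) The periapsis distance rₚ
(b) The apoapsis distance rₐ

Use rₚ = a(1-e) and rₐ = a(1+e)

Convert to SI: a = 5.448 Gm = 5.448e+09 m.
(a) rₚ = a(1 − e) = 5.448e+09 · (1 − 0.808) = 5.448e+09 · 0.192 ≈ 1.046e+09 m = 1.046 Gm.
(b) rₐ = a(1 + e) = 5.448e+09 · (1 + 0.808) = 5.448e+09 · 1.808 ≈ 9.85e+09 m = 9.85 Gm.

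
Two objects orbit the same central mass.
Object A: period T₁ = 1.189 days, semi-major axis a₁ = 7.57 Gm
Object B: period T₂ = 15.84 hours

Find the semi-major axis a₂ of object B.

Convert to SI: T₁ = 1.189 days = 102730 s; a₁ = 7.57 Gm = 7.57e+09 m; T₂ = 15.84 hours = 57024 s.
Kepler's third law: (T₁/T₂)² = (a₁/a₂)³ ⇒ a₂ = a₁ · (T₂/T₁)^(2/3).
T₂/T₁ = 57024 / 102730 = 0.555088.
a₂ = 7.57e+09 · (0.555088)^(2/3) m ≈ 5.113e+09 m = 5.113 Gm.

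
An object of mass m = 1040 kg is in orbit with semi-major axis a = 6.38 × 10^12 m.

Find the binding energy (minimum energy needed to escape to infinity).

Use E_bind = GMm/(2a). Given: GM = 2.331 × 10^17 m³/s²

Total orbital energy is E = −GMm/(2a); binding energy is E_bind = −E = GMm/(2a).
E_bind = 2.331e+17 · 1040 / (2 · 6.38e+12) J ≈ 1.9e+07 J = 19 MJ.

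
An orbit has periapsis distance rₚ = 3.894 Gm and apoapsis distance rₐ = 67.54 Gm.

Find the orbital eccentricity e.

Convert to SI: rₚ = 3.894 Gm = 3.894e+09 m; rₐ = 67.54 Gm = 6.754e+10 m.
e = (rₐ − rₚ) / (rₐ + rₚ).
e = (6.754e+10 − 3.894e+09) / (6.754e+10 + 3.894e+09) = 6.3646e+10 / 7.1434e+10 ≈ 0.891.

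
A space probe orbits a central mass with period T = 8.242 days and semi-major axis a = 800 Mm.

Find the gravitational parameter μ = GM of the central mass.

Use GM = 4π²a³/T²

Convert to SI: T = 8.242 days = 712109 s; a = 800 Mm = 8e+08 m.
GM = 4π² · a³ / T².
GM = 4π² · (8e+08)³ / (712109)² m³/s² ≈ 3.986e+16 m³/s² = 3.986 × 10^16 m³/s².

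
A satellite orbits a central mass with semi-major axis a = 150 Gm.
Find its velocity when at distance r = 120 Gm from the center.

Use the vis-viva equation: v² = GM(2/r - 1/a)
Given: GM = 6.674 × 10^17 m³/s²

Convert to SI: a = 150 Gm = 1.5e+11 m; r = 120 Gm = 1.2e+11 m.
Vis-viva: v = √(GM · (2/r − 1/a)).
2/r − 1/a = 2/1.2e+11 − 1/1.5e+11 = 1e-11 m⁻¹.
v = √(6.674e+17 · 1e-11) m/s ≈ 2583 m/s = 2.583 km/s.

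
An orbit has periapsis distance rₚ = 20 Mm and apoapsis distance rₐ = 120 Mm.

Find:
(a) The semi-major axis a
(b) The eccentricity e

Convert to SI: rₚ = 20 Mm = 2e+07 m; rₐ = 120 Mm = 1.2e+08 m.
(a) a = (rₚ + rₐ) / 2 = (2e+07 + 1.2e+08) / 2 ≈ 7e+07 m = 70 Mm.
(b) e = (rₐ − rₚ) / (rₐ + rₚ) = (1.2e+08 − 2e+07) / (1.2e+08 + 2e+07) ≈ 0.7143.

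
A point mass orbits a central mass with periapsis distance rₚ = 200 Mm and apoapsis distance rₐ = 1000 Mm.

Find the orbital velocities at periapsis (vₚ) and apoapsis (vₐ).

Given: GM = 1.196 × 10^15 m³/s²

Convert to SI: rₚ = 200 Mm = 2e+08 m; rₐ = 1000 Mm = 1e+09 m.
Use the vis-viva equation v² = GM(2/r − 1/a) with a = (rₚ + rₐ)/2 = (2e+08 + 1e+09)/2 = 6e+08 m.
vₚ = √(GM · (2/rₚ − 1/a)) = √(1.196e+15 · (2/2e+08 − 1/6e+08)) m/s ≈ 3157 m/s = 3.157 km/s.
vₐ = √(GM · (2/rₐ − 1/a)) = √(1.196e+15 · (2/1e+09 − 1/6e+08)) m/s ≈ 631.4 m/s = 631.4 m/s.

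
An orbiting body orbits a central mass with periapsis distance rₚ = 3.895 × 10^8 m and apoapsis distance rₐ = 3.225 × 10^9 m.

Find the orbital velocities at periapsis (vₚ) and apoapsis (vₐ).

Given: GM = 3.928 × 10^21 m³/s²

Use the vis-viva equation v² = GM(2/r − 1/a) with a = (rₚ + rₐ)/2 = (3.895e+08 + 3.225e+09)/2 = 1.80725e+09 m.
vₚ = √(GM · (2/rₚ − 1/a)) = √(3.928e+21 · (2/3.895e+08 − 1/1.80725e+09)) m/s ≈ 4.242e+06 m/s = 4242 km/s.
vₐ = √(GM · (2/rₐ − 1/a)) = √(3.928e+21 · (2/3.225e+09 − 1/1.80725e+09)) m/s ≈ 5.123e+05 m/s = 512.3 km/s.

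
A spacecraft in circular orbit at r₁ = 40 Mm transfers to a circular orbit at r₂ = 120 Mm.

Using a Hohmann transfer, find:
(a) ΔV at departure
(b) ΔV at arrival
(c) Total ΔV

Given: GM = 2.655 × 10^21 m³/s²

Convert to SI: r₁ = 40 Mm = 4e+07 m; r₂ = 120 Mm = 1.2e+08 m.
Transfer semi-major axis: a_t = (r₁ + r₂)/2 = (4e+07 + 1.2e+08)/2 = 8e+07 m.
Circular speeds: v₁ = √(GM/r₁) = 8.14709e+06 m/s, v₂ = √(GM/r₂) = 4.70372e+06 m/s.
Transfer speeds (vis-viva v² = GM(2/r − 1/a_t)): v₁ᵗ = 9.9781e+06 m/s, v₂ᵗ = 3.32603e+06 m/s.
(a) ΔV₁ = |v₁ᵗ − v₁| ≈ 1.831e+06 m/s = 1831 km/s.
(b) ΔV₂ = |v₂ − v₂ᵗ| ≈ 1.378e+06 m/s = 1378 km/s.
(c) ΔV_total = ΔV₁ + ΔV₂ ≈ 3.209e+06 m/s = 3209 km/s.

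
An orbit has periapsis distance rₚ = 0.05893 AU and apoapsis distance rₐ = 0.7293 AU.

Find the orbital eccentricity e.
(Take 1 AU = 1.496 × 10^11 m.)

Convert to SI: rₚ = 0.05893 AU = 8.81593e+09 m; rₐ = 0.7293 AU = 1.09103e+11 m.
e = (rₐ − rₚ) / (rₐ + rₚ).
e = (1.09103e+11 − 8.81593e+09) / (1.09103e+11 + 8.81593e+09) = 1.00287e+11 / 1.17919e+11 ≈ 0.8505.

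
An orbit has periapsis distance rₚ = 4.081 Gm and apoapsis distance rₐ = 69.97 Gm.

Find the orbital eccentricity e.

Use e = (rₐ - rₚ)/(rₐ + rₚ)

Convert to SI: rₚ = 4.081 Gm = 4.081e+09 m; rₐ = 69.97 Gm = 6.997e+10 m.
e = (rₐ − rₚ) / (rₐ + rₚ).
e = (6.997e+10 − 4.081e+09) / (6.997e+10 + 4.081e+09) = 6.5889e+10 / 7.4051e+10 ≈ 0.8898.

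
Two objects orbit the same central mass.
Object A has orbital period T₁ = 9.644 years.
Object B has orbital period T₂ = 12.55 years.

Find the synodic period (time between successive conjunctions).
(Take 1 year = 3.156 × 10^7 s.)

Convert to SI: T₁ = 9.644 years = 3.04365e+08 s; T₂ = 12.55 years = 3.96078e+08 s.
T_syn = |T₁ · T₂ / (T₁ − T₂)|.
T_syn = |3.04365e+08 · 3.96078e+08 / (3.04365e+08 − 3.96078e+08)| s ≈ 1.314e+09 s = 41.65 years.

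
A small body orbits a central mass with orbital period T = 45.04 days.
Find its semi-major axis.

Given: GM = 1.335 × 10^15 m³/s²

Convert to SI: T = 45.04 days = 3.89146e+06 s.
Invert Kepler's third law: a = (GM · T² / (4π²))^(1/3).
Substituting T = 3.89146e+06 s and GM = 1.335e+15 m³/s²:
a = (1.335e+15 · (3.89146e+06)² / (4π²))^(1/3) m
a ≈ 8e+08 m = 800 Mm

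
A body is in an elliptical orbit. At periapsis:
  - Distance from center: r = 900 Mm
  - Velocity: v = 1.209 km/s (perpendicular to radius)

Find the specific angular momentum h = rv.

Convert to SI: r = 900 Mm = 9e+08 m; v = 1.209 km/s = 1209 m/s.
With v perpendicular to r, h = r · v.
h = 9e+08 · 1209 m²/s ≈ 1.088e+12 m²/s.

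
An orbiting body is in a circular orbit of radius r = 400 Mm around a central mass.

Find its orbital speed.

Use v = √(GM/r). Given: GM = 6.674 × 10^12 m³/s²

Convert to SI: r = 400 Mm = 4e+08 m.
For a circular orbit, gravity supplies the centripetal force, so v = √(GM / r).
v = √(6.674e+12 / 4e+08) m/s ≈ 129.2 m/s = 129.2 m/s.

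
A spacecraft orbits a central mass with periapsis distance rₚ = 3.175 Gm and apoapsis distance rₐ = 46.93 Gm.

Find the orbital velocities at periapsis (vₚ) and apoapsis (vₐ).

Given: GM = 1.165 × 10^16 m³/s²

Convert to SI: rₚ = 3.175 Gm = 3.175e+09 m; rₐ = 46.93 Gm = 4.693e+10 m.
Use the vis-viva equation v² = GM(2/r − 1/a) with a = (rₚ + rₐ)/2 = (3.175e+09 + 4.693e+10)/2 = 2.50525e+10 m.
vₚ = √(GM · (2/rₚ − 1/a)) = √(1.165e+16 · (2/3.175e+09 − 1/2.50525e+10)) m/s ≈ 2622 m/s = 2.622 km/s.
vₐ = √(GM · (2/rₐ − 1/a)) = √(1.165e+16 · (2/4.693e+10 − 1/2.50525e+10)) m/s ≈ 177.4 m/s = 177.4 m/s.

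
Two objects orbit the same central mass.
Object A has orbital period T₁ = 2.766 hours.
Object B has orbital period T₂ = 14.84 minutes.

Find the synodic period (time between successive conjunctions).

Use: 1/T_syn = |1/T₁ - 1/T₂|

Convert to SI: T₁ = 2.766 hours = 9957.6 s; T₂ = 14.84 minutes = 890.4 s.
T_syn = |T₁ · T₂ / (T₁ − T₂)|.
T_syn = |9957.6 · 890.4 / (9957.6 − 890.4)| s ≈ 977.8 s = 16.3 minutes.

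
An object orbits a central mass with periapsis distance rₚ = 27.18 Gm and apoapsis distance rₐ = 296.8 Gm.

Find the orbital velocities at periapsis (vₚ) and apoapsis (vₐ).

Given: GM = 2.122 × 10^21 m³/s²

Convert to SI: rₚ = 27.18 Gm = 2.718e+10 m; rₐ = 296.8 Gm = 2.968e+11 m.
Use the vis-viva equation v² = GM(2/r − 1/a) with a = (rₚ + rₐ)/2 = (2.718e+10 + 2.968e+11)/2 = 1.6199e+11 m.
vₚ = √(GM · (2/rₚ − 1/a)) = √(2.122e+21 · (2/2.718e+10 − 1/1.6199e+11)) m/s ≈ 3.782e+05 m/s = 378.2 km/s.
vₐ = √(GM · (2/rₐ − 1/a)) = √(2.122e+21 · (2/2.968e+11 − 1/1.6199e+11)) m/s ≈ 3.464e+04 m/s = 34.64 km/s.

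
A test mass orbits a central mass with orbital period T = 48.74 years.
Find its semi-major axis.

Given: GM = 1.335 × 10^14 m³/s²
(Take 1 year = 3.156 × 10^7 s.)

Convert to SI: T = 48.74 years = 1.53823e+09 s.
Invert Kepler's third law: a = (GM · T² / (4π²))^(1/3).
Substituting T = 1.53823e+09 s and GM = 1.335e+14 m³/s²:
a = (1.335e+14 · (1.53823e+09)² / (4π²))^(1/3) m
a ≈ 2e+10 m = 20 Gm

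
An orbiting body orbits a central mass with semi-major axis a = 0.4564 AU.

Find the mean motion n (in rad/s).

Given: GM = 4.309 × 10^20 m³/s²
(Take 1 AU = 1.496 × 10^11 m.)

Convert to SI: a = 0.4564 AU = 6.82774e+10 m.
n = √(GM / a³).
n = √(4.309e+20 / (6.82774e+10)³) rad/s ≈ 1.164e-06 rad/s.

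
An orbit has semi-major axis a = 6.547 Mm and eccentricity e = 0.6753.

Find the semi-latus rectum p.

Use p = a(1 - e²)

Convert to SI: a = 6.547 Mm = 6.547e+06 m.
p = a (1 − e²).
p = 6.547e+06 · (1 − (0.6753)²) = 6.547e+06 · 0.54397 ≈ 3.561e+06 m = 3.561 Mm.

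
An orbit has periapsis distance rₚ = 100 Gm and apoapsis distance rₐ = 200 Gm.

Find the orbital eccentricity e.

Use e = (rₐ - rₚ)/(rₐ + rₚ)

Convert to SI: rₚ = 100 Gm = 1e+11 m; rₐ = 200 Gm = 2e+11 m.
e = (rₐ − rₚ) / (rₐ + rₚ).
e = (2e+11 − 1e+11) / (2e+11 + 1e+11) = 1e+11 / 3e+11 ≈ 0.3333.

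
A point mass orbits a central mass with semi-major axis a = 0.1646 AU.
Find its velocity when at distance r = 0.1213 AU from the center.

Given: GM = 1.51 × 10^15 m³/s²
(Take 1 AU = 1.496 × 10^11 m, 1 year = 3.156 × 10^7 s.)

Convert to SI: a = 0.1646 AU = 2.46242e+10 m; r = 0.1213 AU = 1.81465e+10 m.
Vis-viva: v = √(GM · (2/r − 1/a)).
2/r − 1/a = 2/1.81465e+10 − 1/2.46242e+10 = 6.96037e-11 m⁻¹.
v = √(1.51e+15 · 6.96037e-11) m/s ≈ 324.2 m/s = 0.06839 AU/year.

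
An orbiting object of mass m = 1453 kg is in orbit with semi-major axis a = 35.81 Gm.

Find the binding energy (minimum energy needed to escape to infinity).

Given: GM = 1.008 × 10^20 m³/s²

Convert to SI: a = 35.81 Gm = 3.581e+10 m.
Total orbital energy is E = −GMm/(2a); binding energy is E_bind = −E = GMm/(2a).
E_bind = 1.008e+20 · 1453 / (2 · 3.581e+10) J ≈ 2.045e+12 J = 2.045 TJ.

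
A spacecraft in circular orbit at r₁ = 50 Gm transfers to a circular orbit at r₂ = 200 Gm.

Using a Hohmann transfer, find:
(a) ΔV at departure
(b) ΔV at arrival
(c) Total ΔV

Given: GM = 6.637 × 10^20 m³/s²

Convert to SI: r₁ = 50 Gm = 5e+10 m; r₂ = 200 Gm = 2e+11 m.
Transfer semi-major axis: a_t = (r₁ + r₂)/2 = (5e+10 + 2e+11)/2 = 1.25e+11 m.
Circular speeds: v₁ = √(GM/r₁) = 115213 m/s, v₂ = √(GM/r₂) = 57606.4 m/s.
Transfer speeds (vis-viva v² = GM(2/r − 1/a_t)): v₁ᵗ = 145734 m/s, v₂ᵗ = 36433.5 m/s.
(a) ΔV₁ = |v₁ᵗ − v₁| ≈ 3.052e+04 m/s = 30.52 km/s.
(b) ΔV₂ = |v₂ − v₂ᵗ| ≈ 2.117e+04 m/s = 21.17 km/s.
(c) ΔV_total = ΔV₁ + ΔV₂ ≈ 5.169e+04 m/s = 51.69 km/s.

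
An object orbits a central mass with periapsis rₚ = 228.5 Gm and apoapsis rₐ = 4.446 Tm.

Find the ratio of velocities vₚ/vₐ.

Convert to SI: rₚ = 228.5 Gm = 2.285e+11 m; rₐ = 4.446 Tm = 4.446e+12 m.
Conservation of angular momentum gives rₚvₚ = rₐvₐ, so vₚ/vₐ = rₐ/rₚ.
vₚ/vₐ = 4.446e+12 / 2.285e+11 ≈ 19.46.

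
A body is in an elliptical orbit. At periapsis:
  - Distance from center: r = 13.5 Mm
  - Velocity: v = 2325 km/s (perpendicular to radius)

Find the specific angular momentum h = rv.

Convert to SI: r = 13.5 Mm = 1.35e+07 m; v = 2325 km/s = 2.325e+06 m/s.
With v perpendicular to r, h = r · v.
h = 1.35e+07 · 2.325e+06 m²/s ≈ 3.139e+13 m²/s.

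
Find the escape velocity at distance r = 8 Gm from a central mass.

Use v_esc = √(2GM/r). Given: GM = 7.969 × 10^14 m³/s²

Convert to SI: r = 8 Gm = 8e+09 m.
Escape velocity comes from setting total energy to zero: ½v² − GM/r = 0 ⇒ v_esc = √(2GM / r).
v_esc = √(2 · 7.969e+14 / 8e+09) m/s ≈ 446.3 m/s = 446.3 m/s.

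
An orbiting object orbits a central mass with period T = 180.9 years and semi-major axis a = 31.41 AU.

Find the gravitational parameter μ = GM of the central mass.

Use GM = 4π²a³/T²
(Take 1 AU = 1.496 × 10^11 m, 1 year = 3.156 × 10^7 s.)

Convert to SI: T = 180.9 years = 5.7092e+09 s; a = 31.41 AU = 4.69894e+12 m.
GM = 4π² · a³ / T².
GM = 4π² · (4.69894e+12)³ / (5.7092e+09)² m³/s² ≈ 1.257e+20 m³/s² = 1.257 × 10^20 m³/s².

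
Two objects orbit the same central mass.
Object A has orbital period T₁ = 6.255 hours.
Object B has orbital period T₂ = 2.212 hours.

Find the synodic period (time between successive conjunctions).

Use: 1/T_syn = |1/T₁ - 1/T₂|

Convert to SI: T₁ = 6.255 hours = 22518 s; T₂ = 2.212 hours = 7963.2 s.
T_syn = |T₁ · T₂ / (T₁ − T₂)|.
T_syn = |22518 · 7963.2 / (22518 − 7963.2)| s ≈ 1.232e+04 s = 3.422 hours.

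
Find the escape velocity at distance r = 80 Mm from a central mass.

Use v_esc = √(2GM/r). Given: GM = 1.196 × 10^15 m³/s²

Convert to SI: r = 80 Mm = 8e+07 m.
Escape velocity comes from setting total energy to zero: ½v² − GM/r = 0 ⇒ v_esc = √(2GM / r).
v_esc = √(2 · 1.196e+15 / 8e+07) m/s ≈ 5468 m/s = 5.468 km/s.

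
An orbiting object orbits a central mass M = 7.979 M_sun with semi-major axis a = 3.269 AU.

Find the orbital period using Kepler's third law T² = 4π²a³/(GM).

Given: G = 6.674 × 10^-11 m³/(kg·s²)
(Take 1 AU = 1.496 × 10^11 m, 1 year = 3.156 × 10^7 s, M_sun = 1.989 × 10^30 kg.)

Convert to SI: a = 3.269 AU = 4.89042e+11 m; M = 7.979 M_sun = 1.58702e+31 kg.
GM = G · M = 6.674e-11 · 1.58702e+31 = 1.05918e+21 m³/s².
Kepler's third law: T = 2π √(a³ / GM).
Substituting a = 4.89042e+11 m and GM = 1.05918e+21 m³/s²:
T = 2π √((4.89042e+11)³ / 1.05918e+21) s
T ≈ 6.603e+07 s = 2.092 years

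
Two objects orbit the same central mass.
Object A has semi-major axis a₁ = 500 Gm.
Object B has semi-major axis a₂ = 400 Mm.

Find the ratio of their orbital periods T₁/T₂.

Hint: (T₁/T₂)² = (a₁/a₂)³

Convert to SI: a₁ = 500 Gm = 5e+11 m; a₂ = 400 Mm = 4e+08 m.
From Kepler's third law, (T₁/T₂)² = (a₁/a₂)³, so T₁/T₂ = (a₁/a₂)^(3/2).
a₁/a₂ = 5e+11 / 4e+08 = 1250.
T₁/T₂ = (1250)^(3/2) ≈ 4.419e+04.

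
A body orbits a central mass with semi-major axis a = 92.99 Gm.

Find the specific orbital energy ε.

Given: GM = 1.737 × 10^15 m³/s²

Convert to SI: a = 92.99 Gm = 9.299e+10 m.
ε = −GM / (2a).
ε = −1.737e+15 / (2 · 9.299e+10) J/kg ≈ -9340 J/kg = -9.34 kJ/kg.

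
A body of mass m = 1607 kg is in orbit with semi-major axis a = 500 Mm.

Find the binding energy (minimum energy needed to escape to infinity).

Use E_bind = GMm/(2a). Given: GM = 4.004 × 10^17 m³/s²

Convert to SI: a = 500 Mm = 5e+08 m.
Total orbital energy is E = −GMm/(2a); binding energy is E_bind = −E = GMm/(2a).
E_bind = 4.004e+17 · 1607 / (2 · 5e+08) J ≈ 6.434e+11 J = 643.4 GJ.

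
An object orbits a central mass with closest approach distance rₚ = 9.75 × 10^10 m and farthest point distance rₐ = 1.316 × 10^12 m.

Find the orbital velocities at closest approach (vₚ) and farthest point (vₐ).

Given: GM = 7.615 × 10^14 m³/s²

Use the vis-viva equation v² = GM(2/r − 1/a) with a = (rₚ + rₐ)/2 = (9.75e+10 + 1.316e+12)/2 = 7.0675e+11 m.
vₚ = √(GM · (2/rₚ − 1/a)) = √(7.615e+14 · (2/9.75e+10 − 1/7.0675e+11)) m/s ≈ 120.6 m/s = 120.6 m/s.
vₐ = √(GM · (2/rₐ − 1/a)) = √(7.615e+14 · (2/1.316e+12 − 1/7.0675e+11)) m/s ≈ 8.935 m/s = 8.935 m/s.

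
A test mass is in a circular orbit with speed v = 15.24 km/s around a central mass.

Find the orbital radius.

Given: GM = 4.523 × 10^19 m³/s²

Convert to SI: v = 15.24 km/s = 15240 m/s.
For a circular orbit, v² = GM / r, so r = GM / v².
r = 4.523e+19 / (15240)² m ≈ 1.947e+11 m = 194.7 Gm.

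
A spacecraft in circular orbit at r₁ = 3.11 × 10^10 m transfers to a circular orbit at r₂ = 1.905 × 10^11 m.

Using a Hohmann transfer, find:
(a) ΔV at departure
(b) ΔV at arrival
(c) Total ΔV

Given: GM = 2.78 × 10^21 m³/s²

Transfer semi-major axis: a_t = (r₁ + r₂)/2 = (3.11e+10 + 1.905e+11)/2 = 1.108e+11 m.
Circular speeds: v₁ = √(GM/r₁) = 298980 m/s, v₂ = √(GM/r₂) = 120802 m/s.
Transfer speeds (vis-viva v² = GM(2/r − 1/a_t)): v₁ᵗ = 392030 m/s, v₂ᵗ = 64000.8 m/s.
(a) ΔV₁ = |v₁ᵗ − v₁| ≈ 9.305e+04 m/s = 93.05 km/s.
(b) ΔV₂ = |v₂ − v₂ᵗ| ≈ 5.68e+04 m/s = 56.8 km/s.
(c) ΔV_total = ΔV₁ + ΔV₂ ≈ 1.499e+05 m/s = 149.9 km/s.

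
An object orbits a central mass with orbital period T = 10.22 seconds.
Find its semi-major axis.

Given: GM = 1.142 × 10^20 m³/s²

Invert Kepler's third law: a = (GM · T² / (4π²))^(1/3).
Substituting T = 10.22 s and GM = 1.142e+20 m³/s²:
a = (1.142e+20 · (10.22)² / (4π²))^(1/3) m
a ≈ 6.71e+06 m = 6.71 Mm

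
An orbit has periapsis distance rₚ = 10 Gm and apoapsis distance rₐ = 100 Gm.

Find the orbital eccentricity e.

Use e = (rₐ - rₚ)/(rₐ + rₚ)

Convert to SI: rₚ = 10 Gm = 1e+10 m; rₐ = 100 Gm = 1e+11 m.
e = (rₐ − rₚ) / (rₐ + rₚ).
e = (1e+11 − 1e+10) / (1e+11 + 1e+10) = 9e+10 / 1.1e+11 ≈ 0.8182.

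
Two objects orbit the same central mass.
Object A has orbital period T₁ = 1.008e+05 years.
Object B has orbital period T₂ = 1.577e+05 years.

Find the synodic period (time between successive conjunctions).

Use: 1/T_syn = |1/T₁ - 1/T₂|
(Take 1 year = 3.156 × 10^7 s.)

Convert to SI: T₁ = 1.008e+05 years = 3.18125e+12 s; T₂ = 1.577e+05 years = 4.97701e+12 s.
T_syn = |T₁ · T₂ / (T₁ − T₂)|.
T_syn = |3.18125e+12 · 4.97701e+12 / (3.18125e+12 − 4.97701e+12)| s ≈ 8.817e+12 s = 2.794e+05 years.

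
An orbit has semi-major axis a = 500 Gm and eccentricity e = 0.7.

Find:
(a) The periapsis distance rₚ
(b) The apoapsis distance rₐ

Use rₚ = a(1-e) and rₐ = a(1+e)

Convert to SI: a = 500 Gm = 5e+11 m.
(a) rₚ = a(1 − e) = 5e+11 · (1 − 0.7) = 5e+11 · 0.3 ≈ 1.5e+11 m = 150 Gm.
(b) rₐ = a(1 + e) = 5e+11 · (1 + 0.7) = 5e+11 · 1.7 ≈ 8.5e+11 m = 850 Gm.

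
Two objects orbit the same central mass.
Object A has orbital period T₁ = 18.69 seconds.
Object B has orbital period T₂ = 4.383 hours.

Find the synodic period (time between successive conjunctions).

Convert to SI: T₂ = 4.383 hours = 15778.8 s.
T_syn = |T₁ · T₂ / (T₁ − T₂)|.
T_syn = |18.69 · 15778.8 / (18.69 − 15778.8)| s ≈ 18.71 s = 18.71 seconds.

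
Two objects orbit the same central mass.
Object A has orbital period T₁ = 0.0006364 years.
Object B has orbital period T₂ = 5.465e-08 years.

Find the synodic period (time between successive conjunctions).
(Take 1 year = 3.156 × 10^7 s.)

Convert to SI: T₁ = 0.0006364 years = 20084.8 s; T₂ = 5.465e-08 years = 1.72475 s.
T_syn = |T₁ · T₂ / (T₁ − T₂)|.
T_syn = |20084.8 · 1.72475 / (20084.8 − 1.72475)| s ≈ 1.725 s = 5.465e-08 years.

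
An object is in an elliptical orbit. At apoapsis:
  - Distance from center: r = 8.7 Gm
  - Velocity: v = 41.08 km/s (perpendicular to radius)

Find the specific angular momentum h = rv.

Convert to SI: r = 8.7 Gm = 8.7e+09 m; v = 41.08 km/s = 41080 m/s.
With v perpendicular to r, h = r · v.
h = 8.7e+09 · 41080 m²/s ≈ 3.574e+14 m²/s.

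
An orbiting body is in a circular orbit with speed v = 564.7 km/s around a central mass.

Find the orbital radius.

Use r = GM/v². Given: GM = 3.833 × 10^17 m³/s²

Convert to SI: v = 564.7 km/s = 564700 m/s.
For a circular orbit, v² = GM / r, so r = GM / v².
r = 3.833e+17 / (564700)² m ≈ 1.202e+06 m = 1.202 Mm.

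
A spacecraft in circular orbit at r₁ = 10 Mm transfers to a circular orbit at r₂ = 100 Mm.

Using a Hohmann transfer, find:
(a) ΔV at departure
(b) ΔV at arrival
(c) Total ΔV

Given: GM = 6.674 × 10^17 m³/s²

Convert to SI: r₁ = 10 Mm = 1e+07 m; r₂ = 100 Mm = 1e+08 m.
Transfer semi-major axis: a_t = (r₁ + r₂)/2 = (1e+07 + 1e+08)/2 = 5.5e+07 m.
Circular speeds: v₁ = √(GM/r₁) = 258341 m/s, v₂ = √(GM/r₂) = 81694.6 m/s.
Transfer speeds (vis-viva v² = GM(2/r − 1/a_t)): v₁ᵗ = 348347 m/s, v₂ᵗ = 34834.7 m/s.
(a) ΔV₁ = |v₁ᵗ − v₁| ≈ 9.001e+04 m/s = 90.01 km/s.
(b) ΔV₂ = |v₂ − v₂ᵗ| ≈ 4.686e+04 m/s = 46.86 km/s.
(c) ΔV_total = ΔV₁ + ΔV₂ ≈ 1.369e+05 m/s = 136.9 km/s.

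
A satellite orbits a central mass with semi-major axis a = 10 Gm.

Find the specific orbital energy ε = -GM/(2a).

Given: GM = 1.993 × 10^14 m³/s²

Convert to SI: a = 10 Gm = 1e+10 m.
ε = −GM / (2a).
ε = −1.993e+14 / (2 · 1e+10) J/kg ≈ -9965 J/kg = -9.965 kJ/kg.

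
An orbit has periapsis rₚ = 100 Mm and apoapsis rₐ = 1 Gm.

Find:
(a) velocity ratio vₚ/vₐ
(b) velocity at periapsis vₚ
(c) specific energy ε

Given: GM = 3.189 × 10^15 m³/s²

Convert to SI: rₚ = 100 Mm = 1e+08 m; rₐ = 1 Gm = 1e+09 m.
(a) Conservation of angular momentum (rₚvₚ = rₐvₐ) gives vₚ/vₐ = rₐ/rₚ = 1e+09/1e+08 ≈ 10
(b) With a = (rₚ + rₐ)/2 = 5.5e+08 m, vₚ = √(GM (2/rₚ − 1/a)) = √(3.189e+15 · (2/1e+08 − 1/5.5e+08)) m/s ≈ 7615 m/s
(c) With a = (rₚ + rₐ)/2 = 5.5e+08 m, ε = −GM/(2a) = −3.189e+15/(2 · 5.5e+08) J/kg ≈ -2.899e+06 J/kg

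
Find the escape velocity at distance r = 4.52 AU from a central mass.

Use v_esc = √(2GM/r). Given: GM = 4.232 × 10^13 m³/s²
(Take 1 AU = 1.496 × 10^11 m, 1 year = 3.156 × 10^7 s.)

Convert to SI: r = 4.52 AU = 6.76192e+11 m.
Escape velocity comes from setting total energy to zero: ½v² − GM/r = 0 ⇒ v_esc = √(2GM / r).
v_esc = √(2 · 4.232e+13 / 6.76192e+11) m/s ≈ 11.19 m/s = 0.00236 AU/year.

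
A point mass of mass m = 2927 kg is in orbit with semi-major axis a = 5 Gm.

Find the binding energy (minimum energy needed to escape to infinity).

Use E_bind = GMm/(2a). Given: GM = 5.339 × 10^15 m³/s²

Convert to SI: a = 5 Gm = 5e+09 m.
Total orbital energy is E = −GMm/(2a); binding energy is E_bind = −E = GMm/(2a).
E_bind = 5.339e+15 · 2927 / (2 · 5e+09) J ≈ 1.563e+09 J = 1.563 GJ.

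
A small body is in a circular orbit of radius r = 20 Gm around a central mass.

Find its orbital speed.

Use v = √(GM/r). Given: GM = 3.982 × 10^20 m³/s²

Convert to SI: r = 20 Gm = 2e+10 m.
For a circular orbit, gravity supplies the centripetal force, so v = √(GM / r).
v = √(3.982e+20 / 2e+10) m/s ≈ 1.411e+05 m/s = 141.1 km/s.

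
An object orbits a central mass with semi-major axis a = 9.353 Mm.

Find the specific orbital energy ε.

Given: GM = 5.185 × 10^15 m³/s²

Convert to SI: a = 9.353 Mm = 9.353e+06 m.
ε = −GM / (2a).
ε = −5.185e+15 / (2 · 9.353e+06) J/kg ≈ -2.772e+08 J/kg = -277.2 MJ/kg.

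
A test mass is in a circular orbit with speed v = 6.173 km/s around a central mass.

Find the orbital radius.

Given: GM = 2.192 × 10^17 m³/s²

Convert to SI: v = 6.173 km/s = 6173 m/s.
For a circular orbit, v² = GM / r, so r = GM / v².
r = 2.192e+17 / (6173)² m ≈ 5.752e+09 m = 5.752 × 10^9 m.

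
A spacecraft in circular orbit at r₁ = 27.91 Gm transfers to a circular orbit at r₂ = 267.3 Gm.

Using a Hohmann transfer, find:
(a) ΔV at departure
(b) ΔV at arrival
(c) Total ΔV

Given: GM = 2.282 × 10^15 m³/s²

Convert to SI: r₁ = 27.91 Gm = 2.791e+10 m; r₂ = 267.3 Gm = 2.673e+11 m.
Transfer semi-major axis: a_t = (r₁ + r₂)/2 = (2.791e+10 + 2.673e+11)/2 = 1.47605e+11 m.
Circular speeds: v₁ = √(GM/r₁) = 285.942 m/s, v₂ = √(GM/r₂) = 92.3971 m/s.
Transfer speeds (vis-viva v² = GM(2/r − 1/a_t)): v₁ᵗ = 384.793 m/s, v₂ᵗ = 40.1779 m/s.
(a) ΔV₁ = |v₁ᵗ − v₁| ≈ 98.85 m/s = 98.85 m/s.
(b) ΔV₂ = |v₂ − v₂ᵗ| ≈ 52.22 m/s = 52.22 m/s.
(c) ΔV_total = ΔV₁ + ΔV₂ ≈ 151.1 m/s = 151.1 m/s.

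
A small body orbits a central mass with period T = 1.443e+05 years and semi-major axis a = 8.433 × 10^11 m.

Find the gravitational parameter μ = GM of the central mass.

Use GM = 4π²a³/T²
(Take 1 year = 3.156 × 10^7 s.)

Convert to SI: T = 1.443e+05 years = 4.55411e+12 s.
GM = 4π² · a³ / T².
GM = 4π² · (8.433e+11)³ / (4.55411e+12)² m³/s² ≈ 1.142e+12 m³/s² = 1.142 × 10^12 m³/s².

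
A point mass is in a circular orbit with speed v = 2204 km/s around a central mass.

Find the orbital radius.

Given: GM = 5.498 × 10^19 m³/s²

Convert to SI: v = 2204 km/s = 2.204e+06 m/s.
For a circular orbit, v² = GM / r, so r = GM / v².
r = 5.498e+19 / (2.204e+06)² m ≈ 1.132e+07 m = 11.32 Mm.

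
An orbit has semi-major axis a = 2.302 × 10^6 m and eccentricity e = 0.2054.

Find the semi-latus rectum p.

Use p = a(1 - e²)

p = a (1 − e²).
p = 2.302e+06 · (1 − (0.2054)²) = 2.302e+06 · 0.957811 ≈ 2.205e+06 m = 2.205 × 10^6 m.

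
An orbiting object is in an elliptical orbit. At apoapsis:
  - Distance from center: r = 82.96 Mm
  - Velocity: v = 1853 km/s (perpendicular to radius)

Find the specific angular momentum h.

Convert to SI: r = 82.96 Mm = 8.296e+07 m; v = 1853 km/s = 1.853e+06 m/s.
With v perpendicular to r, h = r · v.
h = 8.296e+07 · 1.853e+06 m²/s ≈ 1.537e+14 m²/s.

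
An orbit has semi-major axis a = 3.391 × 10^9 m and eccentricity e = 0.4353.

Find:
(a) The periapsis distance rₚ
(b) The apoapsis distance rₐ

(a) rₚ = a(1 − e) = 3.391e+09 · (1 − 0.4353) = 3.391e+09 · 0.5647 ≈ 1.915e+09 m = 1.915 × 10^9 m.
(b) rₐ = a(1 + e) = 3.391e+09 · (1 + 0.4353) = 3.391e+09 · 1.4353 ≈ 4.867e+09 m = 4.867 × 10^9 m.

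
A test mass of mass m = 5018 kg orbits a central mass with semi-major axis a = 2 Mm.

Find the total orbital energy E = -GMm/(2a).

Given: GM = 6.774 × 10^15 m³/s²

Convert to SI: a = 2 Mm = 2e+06 m.
E = −GMm / (2a).
E = −6.774e+15 · 5018 / (2 · 2e+06) J ≈ -8.498e+12 J = -8.498 TJ.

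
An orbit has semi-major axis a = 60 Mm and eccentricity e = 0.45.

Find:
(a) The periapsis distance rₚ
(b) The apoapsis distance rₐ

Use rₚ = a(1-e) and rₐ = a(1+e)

Convert to SI: a = 60 Mm = 6e+07 m.
(a) rₚ = a(1 − e) = 6e+07 · (1 − 0.45) = 6e+07 · 0.55 ≈ 3.3e+07 m = 33 Mm.
(b) rₐ = a(1 + e) = 6e+07 · (1 + 0.45) = 6e+07 · 1.45 ≈ 8.7e+07 m = 87 Mm.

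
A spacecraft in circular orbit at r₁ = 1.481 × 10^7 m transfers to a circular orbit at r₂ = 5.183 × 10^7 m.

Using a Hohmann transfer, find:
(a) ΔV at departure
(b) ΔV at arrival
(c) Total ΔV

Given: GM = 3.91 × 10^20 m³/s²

Transfer semi-major axis: a_t = (r₁ + r₂)/2 = (1.481e+07 + 5.183e+07)/2 = 3.332e+07 m.
Circular speeds: v₁ = √(GM/r₁) = 5.1382e+06 m/s, v₂ = √(GM/r₂) = 2.74661e+06 m/s.
Transfer speeds (vis-viva v² = GM(2/r − 1/a_t)): v₁ᵗ = 6.40839e+06 m/s, v₂ᵗ = 1.83115e+06 m/s.
(a) ΔV₁ = |v₁ᵗ − v₁| ≈ 1.27e+06 m/s = 1270 km/s.
(b) ΔV₂ = |v₂ − v₂ᵗ| ≈ 9.155e+05 m/s = 915.5 km/s.
(c) ΔV_total = ΔV₁ + ΔV₂ ≈ 2.186e+06 m/s = 2186 km/s.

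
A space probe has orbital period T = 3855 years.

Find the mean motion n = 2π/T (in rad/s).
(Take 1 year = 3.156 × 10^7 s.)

Convert to SI: T = 3855 years = 1.21664e+11 s.
n = 2π / T.
n = 2π / 1.21664e+11 s ≈ 5.164e-11 rad/s.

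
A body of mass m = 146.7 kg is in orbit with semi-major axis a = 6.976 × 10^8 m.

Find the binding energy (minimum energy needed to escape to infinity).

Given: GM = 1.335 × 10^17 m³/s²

Total orbital energy is E = −GMm/(2a); binding energy is E_bind = −E = GMm/(2a).
E_bind = 1.335e+17 · 146.7 / (2 · 6.976e+08) J ≈ 1.404e+10 J = 14.04 GJ.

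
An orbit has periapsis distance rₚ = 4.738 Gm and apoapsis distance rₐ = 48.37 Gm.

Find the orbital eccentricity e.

Convert to SI: rₚ = 4.738 Gm = 4.738e+09 m; rₐ = 48.37 Gm = 4.837e+10 m.
e = (rₐ − rₚ) / (rₐ + rₚ).
e = (4.837e+10 − 4.738e+09) / (4.837e+10 + 4.738e+09) = 4.3632e+10 / 5.3108e+10 ≈ 0.8216.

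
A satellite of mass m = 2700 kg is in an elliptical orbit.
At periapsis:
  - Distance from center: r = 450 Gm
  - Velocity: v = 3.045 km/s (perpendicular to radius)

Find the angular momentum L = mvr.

Convert to SI: r = 450 Gm = 4.5e+11 m; v = 3.045 km/s = 3045 m/s.
Since v is perpendicular to r, L = m · v · r.
L = 2700 · 3045 · 4.5e+11 kg·m²/s ≈ 3.7e+18 kg·m²/s.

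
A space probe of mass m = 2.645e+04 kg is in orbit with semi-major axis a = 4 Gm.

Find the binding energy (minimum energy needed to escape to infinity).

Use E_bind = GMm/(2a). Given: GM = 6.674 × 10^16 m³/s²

Convert to SI: a = 4 Gm = 4e+09 m.
Total orbital energy is E = −GMm/(2a); binding energy is E_bind = −E = GMm/(2a).
E_bind = 6.674e+16 · 2.645e+04 / (2 · 4e+09) J ≈ 2.207e+11 J = 220.7 GJ.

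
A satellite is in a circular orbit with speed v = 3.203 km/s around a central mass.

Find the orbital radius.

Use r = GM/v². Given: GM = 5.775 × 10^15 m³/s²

Convert to SI: v = 3.203 km/s = 3203 m/s.
For a circular orbit, v² = GM / r, so r = GM / v².
r = 5.775e+15 / (3203)² m ≈ 5.629e+08 m = 5.629 × 10^8 m.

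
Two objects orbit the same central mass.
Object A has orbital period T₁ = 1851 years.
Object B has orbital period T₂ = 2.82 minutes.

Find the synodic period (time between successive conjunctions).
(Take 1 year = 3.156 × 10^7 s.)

Convert to SI: T₁ = 1851 years = 5.84176e+10 s; T₂ = 2.82 minutes = 169.2 s.
T_syn = |T₁ · T₂ / (T₁ − T₂)|.
T_syn = |5.84176e+10 · 169.2 / (5.84176e+10 − 169.2)| s ≈ 169.2 s = 2.82 minutes.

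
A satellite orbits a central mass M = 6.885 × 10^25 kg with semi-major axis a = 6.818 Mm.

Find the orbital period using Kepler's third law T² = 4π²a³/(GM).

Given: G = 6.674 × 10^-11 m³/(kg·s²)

Convert to SI: a = 6.818 Mm = 6.818e+06 m.
GM = G · M = 6.674e-11 · 6.885e+25 = 4.59505e+15 m³/s².
Kepler's third law: T = 2π √(a³ / GM).
Substituting a = 6.818e+06 m and GM = 4.59505e+15 m³/s²:
T = 2π √((6.818e+06)³ / 4.59505e+15) s
T ≈ 1650 s = 27.5 minutes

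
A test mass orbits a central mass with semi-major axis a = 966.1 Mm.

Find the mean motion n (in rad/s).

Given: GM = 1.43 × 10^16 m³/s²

Convert to SI: a = 966.1 Mm = 9.661e+08 m.
n = √(GM / a³).
n = √(1.43e+16 / (9.661e+08)³) rad/s ≈ 3.982e-06 rad/s.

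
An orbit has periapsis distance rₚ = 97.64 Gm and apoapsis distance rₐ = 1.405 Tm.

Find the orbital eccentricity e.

Convert to SI: rₚ = 97.64 Gm = 9.764e+10 m; rₐ = 1.405 Tm = 1.405e+12 m.
e = (rₐ − rₚ) / (rₐ + rₚ).
e = (1.405e+12 − 9.764e+10) / (1.405e+12 + 9.764e+10) = 1.30736e+12 / 1.50264e+12 ≈ 0.87.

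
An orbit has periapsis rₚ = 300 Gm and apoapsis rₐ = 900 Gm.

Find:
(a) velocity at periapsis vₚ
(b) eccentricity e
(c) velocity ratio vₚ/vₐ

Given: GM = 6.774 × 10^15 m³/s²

Convert to SI: rₚ = 300 Gm = 3e+11 m; rₐ = 900 Gm = 9e+11 m.
(a) With a = (rₚ + rₐ)/2 = 6e+11 m, vₚ = √(GM (2/rₚ − 1/a)) = √(6.774e+15 · (2/3e+11 − 1/6e+11)) m/s ≈ 184 m/s
(b) e = (rₐ − rₚ)/(rₐ + rₚ) = (9e+11 − 3e+11)/(9e+11 + 3e+11) ≈ 0.5
(c) Conservation of angular momentum (rₚvₚ = rₐvₐ) gives vₚ/vₐ = rₐ/rₚ = 9e+11/3e+11 ≈ 3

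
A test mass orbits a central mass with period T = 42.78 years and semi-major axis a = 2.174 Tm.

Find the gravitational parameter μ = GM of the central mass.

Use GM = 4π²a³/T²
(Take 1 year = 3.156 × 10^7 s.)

Convert to SI: T = 42.78 years = 1.35014e+09 s; a = 2.174 Tm = 2.174e+12 m.
GM = 4π² · a³ / T².
GM = 4π² · (2.174e+12)³ / (1.35014e+09)² m³/s² ≈ 2.225e+20 m³/s² = 2.225 × 10^20 m³/s².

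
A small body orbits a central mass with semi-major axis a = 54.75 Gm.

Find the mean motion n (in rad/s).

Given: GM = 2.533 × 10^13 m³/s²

Convert to SI: a = 54.75 Gm = 5.475e+10 m.
n = √(GM / a³).
n = √(2.533e+13 / (5.475e+10)³) rad/s ≈ 3.929e-10 rad/s.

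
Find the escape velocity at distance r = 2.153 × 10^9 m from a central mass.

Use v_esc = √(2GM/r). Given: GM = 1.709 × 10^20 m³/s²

Escape velocity comes from setting total energy to zero: ½v² − GM/r = 0 ⇒ v_esc = √(2GM / r).
v_esc = √(2 · 1.709e+20 / 2.153e+09) m/s ≈ 3.984e+05 m/s = 398.4 km/s.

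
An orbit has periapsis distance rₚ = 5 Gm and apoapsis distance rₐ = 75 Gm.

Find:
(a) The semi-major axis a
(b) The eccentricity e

Convert to SI: rₚ = 5 Gm = 5e+09 m; rₐ = 75 Gm = 7.5e+10 m.
(a) a = (rₚ + rₐ) / 2 = (5e+09 + 7.5e+10) / 2 ≈ 4e+10 m = 40 Gm.
(b) e = (rₐ − rₚ) / (rₐ + rₚ) = (7.5e+10 − 5e+09) / (7.5e+10 + 5e+09) ≈ 0.875.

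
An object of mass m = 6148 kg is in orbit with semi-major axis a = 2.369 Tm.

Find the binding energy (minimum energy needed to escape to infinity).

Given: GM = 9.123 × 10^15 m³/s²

Convert to SI: a = 2.369 Tm = 2.369e+12 m.
Total orbital energy is E = −GMm/(2a); binding energy is E_bind = −E = GMm/(2a).
E_bind = 9.123e+15 · 6148 / (2 · 2.369e+12) J ≈ 1.184e+07 J = 11.84 MJ.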